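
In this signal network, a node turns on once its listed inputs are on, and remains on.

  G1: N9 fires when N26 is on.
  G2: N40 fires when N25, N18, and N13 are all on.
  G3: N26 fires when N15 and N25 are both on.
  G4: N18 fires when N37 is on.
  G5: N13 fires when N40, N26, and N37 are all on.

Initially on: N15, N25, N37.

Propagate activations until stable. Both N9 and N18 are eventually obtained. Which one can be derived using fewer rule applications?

N18

N18: G4: N37 on → N18 on. [1 rule application]
N9: N15 and N25 are on, so N26 fires (G3). G1: N26 on → N9 on. [2 rule applications]
N18 needs fewer.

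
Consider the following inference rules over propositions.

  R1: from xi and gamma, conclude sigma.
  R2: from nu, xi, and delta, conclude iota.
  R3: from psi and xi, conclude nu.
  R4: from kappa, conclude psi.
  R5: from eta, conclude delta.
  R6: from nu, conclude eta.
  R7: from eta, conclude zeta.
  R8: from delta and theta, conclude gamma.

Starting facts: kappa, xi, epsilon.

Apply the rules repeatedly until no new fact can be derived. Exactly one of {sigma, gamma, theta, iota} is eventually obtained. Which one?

kappa holds, so psi follows (R4).
From psi and xi, R3 gives nu.
nu holds, so eta follows (R6).
eta holds, so delta follows (R5).
From nu, xi, and delta, R2 gives iota.
sigma would need xi and gamma (R1), but gamma is never established. No rule produces theta, and it is not given. gamma would need delta and theta (R8), but theta is never established.

iota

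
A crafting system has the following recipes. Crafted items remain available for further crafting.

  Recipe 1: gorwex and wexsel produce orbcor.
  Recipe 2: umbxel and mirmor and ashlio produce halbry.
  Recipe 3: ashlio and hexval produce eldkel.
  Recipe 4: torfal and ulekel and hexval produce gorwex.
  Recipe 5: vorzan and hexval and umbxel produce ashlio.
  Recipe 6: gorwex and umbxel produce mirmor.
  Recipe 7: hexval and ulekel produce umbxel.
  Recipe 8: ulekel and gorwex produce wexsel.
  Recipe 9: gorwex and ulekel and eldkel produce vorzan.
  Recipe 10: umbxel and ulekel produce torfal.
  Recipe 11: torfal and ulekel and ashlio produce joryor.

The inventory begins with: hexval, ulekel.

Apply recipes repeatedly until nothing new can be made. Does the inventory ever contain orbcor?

Yes

hexval and ulekel → umbxel (Recipe 7).
Using Recipe 10, umbxel and ulekel make torfal.
Using Recipe 4, torfal, ulekel, and hexval make gorwex.
Using Recipe 8, ulekel and gorwex make wexsel.
gorwex and wexsel → orbcor (Recipe 1).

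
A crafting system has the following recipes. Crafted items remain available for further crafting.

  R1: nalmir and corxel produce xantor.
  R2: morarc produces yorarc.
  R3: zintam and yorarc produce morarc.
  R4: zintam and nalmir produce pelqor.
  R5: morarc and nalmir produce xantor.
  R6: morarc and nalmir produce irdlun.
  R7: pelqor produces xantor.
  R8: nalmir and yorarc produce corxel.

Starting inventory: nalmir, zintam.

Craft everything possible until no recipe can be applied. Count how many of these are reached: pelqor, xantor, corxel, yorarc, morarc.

2

Using R4, zintam and nalmir make pelqor.
pelqor → xantor (R7).
pelqor: reached.
xantor: reached.
corxel would need nalmir and yorarc (R8), but yorarc is never obtained.
yorarc would need morarc (R2), but morarc is never obtained.
morarc would need zintam and yorarc (R3), but yorarc is never obtained.
Reached: pelqor and xantor — 2 of the 5.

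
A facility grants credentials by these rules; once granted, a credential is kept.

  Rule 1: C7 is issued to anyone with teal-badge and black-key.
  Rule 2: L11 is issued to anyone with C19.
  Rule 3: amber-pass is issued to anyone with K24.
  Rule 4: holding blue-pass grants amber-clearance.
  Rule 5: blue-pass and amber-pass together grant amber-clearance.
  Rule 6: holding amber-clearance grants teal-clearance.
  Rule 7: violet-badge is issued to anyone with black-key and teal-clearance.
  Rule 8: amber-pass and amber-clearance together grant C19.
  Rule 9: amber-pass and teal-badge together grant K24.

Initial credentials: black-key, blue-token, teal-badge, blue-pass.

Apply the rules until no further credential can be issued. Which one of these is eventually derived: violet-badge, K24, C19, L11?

violet-badge

Holding blue-pass grants amber-clearance (Rule 4).
Holding amber-clearance grants teal-clearance (Rule 6).
Holding black-key and teal-clearance grants violet-badge (Rule 7).
K24 would need amber-pass and teal-badge (Rule 9), but amber-pass is never granted. L11 would need C19 (Rule 2), but C19 is never granted. C19 would need amber-pass and amber-clearance (Rule 8), but amber-pass is never granted.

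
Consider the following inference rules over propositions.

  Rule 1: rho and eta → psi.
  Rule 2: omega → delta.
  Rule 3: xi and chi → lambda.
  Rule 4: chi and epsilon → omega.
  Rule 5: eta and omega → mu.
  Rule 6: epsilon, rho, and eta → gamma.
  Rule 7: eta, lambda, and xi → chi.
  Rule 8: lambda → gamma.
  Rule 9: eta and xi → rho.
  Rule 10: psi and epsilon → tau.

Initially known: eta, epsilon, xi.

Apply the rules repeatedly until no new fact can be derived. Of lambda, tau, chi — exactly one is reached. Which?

From eta and xi, Rule 9 gives rho.
rho and eta hold, so psi follows (Rule 1).
psi and epsilon hold, so tau follows (Rule 10).
lambda would need xi and chi (Rule 3), but chi is never established. chi would need eta, lambda, and xi (Rule 7), but lambda is never established.

tau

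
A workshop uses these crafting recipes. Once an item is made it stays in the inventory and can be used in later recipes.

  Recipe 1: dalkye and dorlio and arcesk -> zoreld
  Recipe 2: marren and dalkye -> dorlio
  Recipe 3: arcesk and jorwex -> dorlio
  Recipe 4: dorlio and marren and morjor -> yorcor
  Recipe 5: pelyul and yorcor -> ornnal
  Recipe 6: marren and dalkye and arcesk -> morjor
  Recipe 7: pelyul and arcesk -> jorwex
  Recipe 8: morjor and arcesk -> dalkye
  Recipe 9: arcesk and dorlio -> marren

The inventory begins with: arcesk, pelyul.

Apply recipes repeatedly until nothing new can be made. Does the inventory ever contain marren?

Yes

pelyul and arcesk -> jorwex (Recipe 7).
Using Recipe 3, arcesk and jorwex make dorlio.
arcesk and dorlio -> marren (Recipe 9).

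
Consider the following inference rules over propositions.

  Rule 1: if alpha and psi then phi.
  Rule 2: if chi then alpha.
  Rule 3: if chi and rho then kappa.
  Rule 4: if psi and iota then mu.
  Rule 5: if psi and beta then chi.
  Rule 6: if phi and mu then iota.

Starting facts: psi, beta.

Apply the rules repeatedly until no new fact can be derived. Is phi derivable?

Yes

psi and beta hold, so chi follows (Rule 5).
From chi, Rule 2 gives alpha.
alpha and psi hold, so phi follows (Rule 1).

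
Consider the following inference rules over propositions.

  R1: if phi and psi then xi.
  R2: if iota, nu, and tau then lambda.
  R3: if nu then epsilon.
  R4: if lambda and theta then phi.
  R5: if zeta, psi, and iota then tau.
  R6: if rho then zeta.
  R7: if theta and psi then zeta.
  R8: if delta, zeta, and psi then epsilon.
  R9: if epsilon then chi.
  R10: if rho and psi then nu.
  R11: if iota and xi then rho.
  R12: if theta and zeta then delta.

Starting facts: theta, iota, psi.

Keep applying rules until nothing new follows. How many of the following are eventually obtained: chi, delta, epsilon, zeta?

4

theta and psi hold, so zeta follows (R7).
theta and zeta hold, so delta follows (R12).
delta, zeta, and psi hold, so epsilon follows (R8).
From epsilon, R9 gives chi.
chi: reached.
delta: reached.
epsilon: reached.
zeta: reached.
All 4 are reached.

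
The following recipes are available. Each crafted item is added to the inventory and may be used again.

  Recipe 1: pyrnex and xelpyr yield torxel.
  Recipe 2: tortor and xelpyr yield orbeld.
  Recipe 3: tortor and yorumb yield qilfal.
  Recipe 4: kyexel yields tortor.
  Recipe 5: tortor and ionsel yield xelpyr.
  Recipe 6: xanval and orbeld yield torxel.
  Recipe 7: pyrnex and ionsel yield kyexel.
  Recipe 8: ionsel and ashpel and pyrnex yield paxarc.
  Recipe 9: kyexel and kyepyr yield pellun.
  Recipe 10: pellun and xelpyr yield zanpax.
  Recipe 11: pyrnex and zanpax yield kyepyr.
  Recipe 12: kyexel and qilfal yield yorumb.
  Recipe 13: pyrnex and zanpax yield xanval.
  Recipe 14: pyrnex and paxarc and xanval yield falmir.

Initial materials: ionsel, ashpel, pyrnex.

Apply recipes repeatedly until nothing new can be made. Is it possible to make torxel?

Yes

pyrnex and ionsel → kyexel (Recipe 7).
kyexel → tortor (Recipe 4).
tortor and ionsel → xelpyr (Recipe 5).
pyrnex and xelpyr → torxel (Recipe 1).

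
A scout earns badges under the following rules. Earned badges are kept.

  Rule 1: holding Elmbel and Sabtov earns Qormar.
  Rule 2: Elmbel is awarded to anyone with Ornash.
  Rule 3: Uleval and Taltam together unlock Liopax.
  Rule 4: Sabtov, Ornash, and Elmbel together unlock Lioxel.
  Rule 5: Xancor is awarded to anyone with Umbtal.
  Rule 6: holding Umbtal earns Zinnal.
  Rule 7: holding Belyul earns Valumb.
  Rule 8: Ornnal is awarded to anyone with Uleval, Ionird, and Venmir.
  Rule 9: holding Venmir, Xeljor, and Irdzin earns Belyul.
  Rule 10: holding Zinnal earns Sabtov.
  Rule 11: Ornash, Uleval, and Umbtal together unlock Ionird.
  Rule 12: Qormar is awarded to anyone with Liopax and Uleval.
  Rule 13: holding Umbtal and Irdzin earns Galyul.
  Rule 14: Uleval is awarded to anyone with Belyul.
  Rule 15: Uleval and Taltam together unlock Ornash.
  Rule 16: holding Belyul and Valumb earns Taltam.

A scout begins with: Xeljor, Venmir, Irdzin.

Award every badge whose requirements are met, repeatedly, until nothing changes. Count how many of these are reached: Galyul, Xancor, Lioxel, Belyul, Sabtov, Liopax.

With Venmir, Xeljor, and Irdzin, Belyul is earned (Rule 9).
With Belyul, Valumb is earned (Rule 7).
With Belyul, Uleval is earned (Rule 14).
With Belyul and Valumb, Taltam is earned (Rule 16).
With Uleval and Taltam, Liopax is earned (Rule 3).
Galyul would need Umbtal and Irdzin (Rule 13), but Umbtal is never earned.
Xancor would need Umbtal (Rule 5), but Umbtal is never earned.
Lioxel would need Sabtov, Ornash, and Elmbel (Rule 4), but Sabtov is never earned.
Belyul: reached.
Sabtov would need Zinnal (Rule 10), but Zinnal is never earned.
Liopax: reached.
Reached: Belyul and Liopax — 2 of the 6.

2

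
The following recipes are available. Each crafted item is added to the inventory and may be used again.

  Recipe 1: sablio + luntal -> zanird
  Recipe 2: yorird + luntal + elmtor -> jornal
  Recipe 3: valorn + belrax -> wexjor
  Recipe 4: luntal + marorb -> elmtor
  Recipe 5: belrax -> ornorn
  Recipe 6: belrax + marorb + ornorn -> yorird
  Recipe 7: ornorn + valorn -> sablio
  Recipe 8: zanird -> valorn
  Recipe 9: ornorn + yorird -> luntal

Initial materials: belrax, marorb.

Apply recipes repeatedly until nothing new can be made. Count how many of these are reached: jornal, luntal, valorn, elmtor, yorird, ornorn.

Using Recipe 5, belrax makes ornorn.
Using Recipe 6, belrax, marorb, and ornorn make yorird.
ornorn + yorird -> luntal (Recipe 9).
luntal + marorb -> elmtor (Recipe 4).
yorird + luntal + elmtor -> jornal (Recipe 2).
jornal: reached.
luntal: reached.
valorn would need zanird (Recipe 8), but zanird is never obtained.
elmtor: reached.
yorird: reached.
ornorn: reached.
Reached: jornal, luntal, elmtor, yorird, and ornorn — 5 of the 6.

5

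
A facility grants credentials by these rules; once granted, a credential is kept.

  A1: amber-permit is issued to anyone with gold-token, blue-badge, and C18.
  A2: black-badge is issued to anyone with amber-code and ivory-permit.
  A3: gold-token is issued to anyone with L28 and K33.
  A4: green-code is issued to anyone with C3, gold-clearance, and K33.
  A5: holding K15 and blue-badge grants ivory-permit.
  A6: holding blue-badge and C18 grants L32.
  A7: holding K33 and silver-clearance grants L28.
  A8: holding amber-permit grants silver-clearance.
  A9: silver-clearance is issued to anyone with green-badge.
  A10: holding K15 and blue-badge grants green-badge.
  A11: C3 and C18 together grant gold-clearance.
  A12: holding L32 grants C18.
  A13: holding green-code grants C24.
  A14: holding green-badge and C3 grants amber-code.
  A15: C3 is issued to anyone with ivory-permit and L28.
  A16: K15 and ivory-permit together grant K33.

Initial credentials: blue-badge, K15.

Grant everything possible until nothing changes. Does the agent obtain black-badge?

Holding K15 and blue-badge grants green-badge (A10).
Holding K15 and blue-badge grants ivory-permit (A5).
Holding green-badge grants silver-clearance (A9).
Holding K15 and ivory-permit grants K33 (A16).
Holding K33 and silver-clearance grants L28 (A7).
Holding ivory-permit and L28 grants C3 (A15).
Holding green-badge and C3 grants amber-code (A14).
Holding amber-code and ivory-permit grants black-badge (A2).

Yes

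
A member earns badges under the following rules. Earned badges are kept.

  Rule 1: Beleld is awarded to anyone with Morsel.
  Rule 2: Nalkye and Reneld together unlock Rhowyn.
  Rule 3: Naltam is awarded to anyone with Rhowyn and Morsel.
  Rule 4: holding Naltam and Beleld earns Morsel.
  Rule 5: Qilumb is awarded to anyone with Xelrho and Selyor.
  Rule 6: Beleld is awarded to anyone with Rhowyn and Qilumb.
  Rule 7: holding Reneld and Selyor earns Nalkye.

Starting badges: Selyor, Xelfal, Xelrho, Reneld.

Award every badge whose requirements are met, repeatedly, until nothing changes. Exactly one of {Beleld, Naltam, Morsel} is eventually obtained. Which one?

Beleld

With Reneld and Selyor, Nalkye is earned (Rule 7).
With Xelrho and Selyor, Qilumb is earned (Rule 5).
With Nalkye and Reneld, Rhowyn is earned (Rule 2).
With Rhowyn and Qilumb, Beleld is earned (Rule 6).
Morsel would need Naltam and Beleld (Rule 4), but Naltam is never earned. Naltam would need Rhowyn and Morsel (Rule 3), but Morsel is never earned.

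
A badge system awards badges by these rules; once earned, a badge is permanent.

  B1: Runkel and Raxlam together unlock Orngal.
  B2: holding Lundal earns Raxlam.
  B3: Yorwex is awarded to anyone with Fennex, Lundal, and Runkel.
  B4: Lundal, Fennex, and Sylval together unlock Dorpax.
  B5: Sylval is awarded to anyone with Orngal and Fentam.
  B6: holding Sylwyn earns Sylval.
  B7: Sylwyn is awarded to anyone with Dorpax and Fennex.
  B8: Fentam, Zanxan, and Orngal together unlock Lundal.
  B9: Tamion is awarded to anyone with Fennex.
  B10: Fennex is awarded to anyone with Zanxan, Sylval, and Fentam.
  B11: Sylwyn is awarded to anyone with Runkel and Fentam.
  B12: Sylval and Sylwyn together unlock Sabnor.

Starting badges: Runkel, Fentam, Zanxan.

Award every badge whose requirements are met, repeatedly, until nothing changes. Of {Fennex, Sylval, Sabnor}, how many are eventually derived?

With Runkel and Fentam, Sylwyn is earned (B11).
With Sylwyn, Sylval is earned (B6).
With Sylval and Sylwyn, Sabnor is earned (B12).
With Zanxan, Sylval, and Fentam, Fennex is earned (B10).
Fennex: reached.
Sylval: reached.
Sabnor: reached.
All 3 are reached.

3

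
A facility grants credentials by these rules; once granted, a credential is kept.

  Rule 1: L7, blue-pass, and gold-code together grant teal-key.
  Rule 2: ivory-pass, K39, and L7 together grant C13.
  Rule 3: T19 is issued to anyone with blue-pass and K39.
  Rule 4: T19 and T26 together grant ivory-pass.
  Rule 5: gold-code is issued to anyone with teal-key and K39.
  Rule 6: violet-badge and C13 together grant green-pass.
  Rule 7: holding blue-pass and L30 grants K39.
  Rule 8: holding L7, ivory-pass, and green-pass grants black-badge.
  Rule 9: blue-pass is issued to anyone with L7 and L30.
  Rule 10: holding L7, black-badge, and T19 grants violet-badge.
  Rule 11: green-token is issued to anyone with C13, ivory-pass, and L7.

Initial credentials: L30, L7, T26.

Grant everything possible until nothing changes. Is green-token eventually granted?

Holding L7 and L30 grants blue-pass (Rule 9).
Holding blue-pass and L30 grants K39 (Rule 7).
Holding blue-pass and K39 grants T19 (Rule 3).
Holding T19 and T26 grants ivory-pass (Rule 4).
Holding ivory-pass, K39, and L7 grants C13 (Rule 2).
Holding C13, ivory-pass, and L7 grants green-token (Rule 11).

Yes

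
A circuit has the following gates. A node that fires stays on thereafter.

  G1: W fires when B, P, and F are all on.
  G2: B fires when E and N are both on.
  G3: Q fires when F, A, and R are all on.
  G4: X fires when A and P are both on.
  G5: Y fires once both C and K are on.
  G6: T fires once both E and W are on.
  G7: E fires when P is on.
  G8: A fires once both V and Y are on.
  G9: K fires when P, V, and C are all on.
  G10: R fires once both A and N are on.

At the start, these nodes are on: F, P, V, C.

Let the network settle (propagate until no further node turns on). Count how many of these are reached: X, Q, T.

G9: P, V, and C on → K on.
C and K are on, so Y fires (G5).
V and Y are on, so A fires (G8).
G4: A and P on → X on.
X: reached.
Q would need F, A, and R (G3), but R never turns on.
T would need E and W (G6), but W never turns on.
Reached: X — 1 of the 3.

1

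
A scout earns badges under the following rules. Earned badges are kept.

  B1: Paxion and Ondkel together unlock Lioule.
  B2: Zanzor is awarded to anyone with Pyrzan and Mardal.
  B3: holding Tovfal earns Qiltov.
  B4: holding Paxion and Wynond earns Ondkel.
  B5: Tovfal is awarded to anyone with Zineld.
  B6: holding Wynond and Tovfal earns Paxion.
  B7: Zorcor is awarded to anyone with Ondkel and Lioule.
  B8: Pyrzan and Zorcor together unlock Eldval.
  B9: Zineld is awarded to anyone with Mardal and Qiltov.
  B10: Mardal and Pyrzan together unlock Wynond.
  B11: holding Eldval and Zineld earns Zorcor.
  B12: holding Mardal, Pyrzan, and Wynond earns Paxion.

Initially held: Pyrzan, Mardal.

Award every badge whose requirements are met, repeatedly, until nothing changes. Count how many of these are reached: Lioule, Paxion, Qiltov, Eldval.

With Mardal and Pyrzan, Wynond is earned (B10).
With Mardal, Pyrzan, and Wynond, Paxion is earned (B12).
With Paxion and Wynond, Ondkel is earned (B4).
With Paxion and Ondkel, Lioule is earned (B1).
With Ondkel and Lioule, Zorcor is earned (B7).
With Pyrzan and Zorcor, Eldval is earned (B8).
Lioule: reached.
Paxion: reached.
Qiltov would need Tovfal (B3), but Tovfal is never earned.
Eldval: reached.
Reached: Lioule, Paxion, and Eldval — 3 of the 4.

3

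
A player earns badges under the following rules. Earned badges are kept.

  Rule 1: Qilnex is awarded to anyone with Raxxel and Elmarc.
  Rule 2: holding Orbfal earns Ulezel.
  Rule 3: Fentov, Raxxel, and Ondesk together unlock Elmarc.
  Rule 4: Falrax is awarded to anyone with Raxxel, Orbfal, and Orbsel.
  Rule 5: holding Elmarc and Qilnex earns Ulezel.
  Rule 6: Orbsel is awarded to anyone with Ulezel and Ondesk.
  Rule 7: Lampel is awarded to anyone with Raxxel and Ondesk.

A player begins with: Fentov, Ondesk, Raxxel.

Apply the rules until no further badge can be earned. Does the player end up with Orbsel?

With Fentov, Raxxel, and Ondesk, Elmarc is earned (Rule 3).
With Raxxel and Elmarc, Qilnex is earned (Rule 1).
With Elmarc and Qilnex, Ulezel is earned (Rule 5).
With Ulezel and Ondesk, Orbsel is earned (Rule 6).

Yes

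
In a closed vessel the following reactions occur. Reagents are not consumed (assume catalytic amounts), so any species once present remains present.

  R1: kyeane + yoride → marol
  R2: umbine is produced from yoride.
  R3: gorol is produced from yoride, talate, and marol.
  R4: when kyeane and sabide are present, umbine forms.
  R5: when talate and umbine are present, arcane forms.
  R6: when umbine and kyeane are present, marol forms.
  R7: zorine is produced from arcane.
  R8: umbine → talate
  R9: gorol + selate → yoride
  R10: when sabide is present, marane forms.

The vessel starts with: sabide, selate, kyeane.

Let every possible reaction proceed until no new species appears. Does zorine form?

Yes

kyeane and sabide present → umbine forms (R4).
umbine present → talate forms (R8).
talate and umbine present → arcane forms (R5).
arcane present → zorine forms (R7).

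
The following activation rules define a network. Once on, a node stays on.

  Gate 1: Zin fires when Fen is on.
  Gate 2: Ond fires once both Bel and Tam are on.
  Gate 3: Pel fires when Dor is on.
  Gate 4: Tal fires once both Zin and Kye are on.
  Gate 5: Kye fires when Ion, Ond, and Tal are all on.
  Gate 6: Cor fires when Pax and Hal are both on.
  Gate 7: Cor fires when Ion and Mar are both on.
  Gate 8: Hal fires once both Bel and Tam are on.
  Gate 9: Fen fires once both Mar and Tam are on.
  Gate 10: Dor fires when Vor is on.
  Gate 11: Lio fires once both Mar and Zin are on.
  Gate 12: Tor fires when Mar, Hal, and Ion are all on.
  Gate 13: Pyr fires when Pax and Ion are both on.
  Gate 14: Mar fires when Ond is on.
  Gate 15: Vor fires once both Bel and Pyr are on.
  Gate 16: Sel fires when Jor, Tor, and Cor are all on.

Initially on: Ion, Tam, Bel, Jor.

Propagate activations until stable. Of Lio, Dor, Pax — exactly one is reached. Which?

Gate 2: Bel and Tam on → Ond on.
Ond is on, so Mar fires (Gate 14).
Gate 9: Mar and Tam on → Fen on.
Fen is on, so Zin fires (Gate 1).
Mar and Zin are on, so Lio fires (Gate 11).
Dor would need Vor (Gate 10), but Vor never turns on. No rule produces Pax, and it is not given.

Lio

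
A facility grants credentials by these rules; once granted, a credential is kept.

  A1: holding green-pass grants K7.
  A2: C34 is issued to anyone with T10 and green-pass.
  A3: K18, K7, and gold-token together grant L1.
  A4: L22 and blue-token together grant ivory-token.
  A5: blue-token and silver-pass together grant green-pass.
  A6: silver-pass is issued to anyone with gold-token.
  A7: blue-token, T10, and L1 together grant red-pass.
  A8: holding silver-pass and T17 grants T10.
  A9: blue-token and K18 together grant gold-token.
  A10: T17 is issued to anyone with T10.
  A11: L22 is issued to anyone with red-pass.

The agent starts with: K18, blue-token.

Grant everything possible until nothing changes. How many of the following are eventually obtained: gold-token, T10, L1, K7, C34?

3

Holding blue-token and K18 grants gold-token (A9).
Holding gold-token grants silver-pass (A6).
Holding blue-token and silver-pass grants green-pass (A5).
Holding green-pass grants K7 (A1).
Holding K18, K7, and gold-token grants L1 (A3).
gold-token: reached.
T10 would need silver-pass and T17 (A8), but T17 is never granted.
L1: reached.
K7: reached.
C34 would need T10 and green-pass (A2), but T10 is never granted.
Reached: gold-token, L1, and K7 — 3 of the 5.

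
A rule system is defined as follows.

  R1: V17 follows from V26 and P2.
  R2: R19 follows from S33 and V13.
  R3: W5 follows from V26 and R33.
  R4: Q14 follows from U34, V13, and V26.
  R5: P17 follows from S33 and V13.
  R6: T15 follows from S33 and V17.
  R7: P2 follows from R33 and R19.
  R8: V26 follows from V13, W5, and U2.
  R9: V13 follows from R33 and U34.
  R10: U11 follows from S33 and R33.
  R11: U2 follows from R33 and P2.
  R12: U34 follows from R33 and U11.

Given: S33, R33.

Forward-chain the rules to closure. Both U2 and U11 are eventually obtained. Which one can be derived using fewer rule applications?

U11

U11: From S33 and R33, R10 gives U11. [1 rule application]
U2: From S33 and R33, R10 gives U11. R33 and U11 hold, so U34 follows (R12). R33 and U34 hold, so V13 follows (R9). From S33 and V13, R2 gives R19. From R33 and R19, R7 gives P2. From R33 and P2, R11 gives U2. [6 rule applications]
U11 needs fewer.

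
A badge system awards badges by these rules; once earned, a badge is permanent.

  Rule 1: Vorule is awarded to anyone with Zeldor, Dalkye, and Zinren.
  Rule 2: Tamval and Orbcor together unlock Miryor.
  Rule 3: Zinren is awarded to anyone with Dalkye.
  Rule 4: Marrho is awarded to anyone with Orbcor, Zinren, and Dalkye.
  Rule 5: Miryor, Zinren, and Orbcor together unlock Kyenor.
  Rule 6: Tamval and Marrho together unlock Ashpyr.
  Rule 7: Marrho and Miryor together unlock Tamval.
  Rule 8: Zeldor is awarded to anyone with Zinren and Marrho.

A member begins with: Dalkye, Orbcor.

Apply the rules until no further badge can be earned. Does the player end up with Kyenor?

No

Kyenor would need Miryor, Zinren, and Orbcor (Rule 5), but Miryor is never earned.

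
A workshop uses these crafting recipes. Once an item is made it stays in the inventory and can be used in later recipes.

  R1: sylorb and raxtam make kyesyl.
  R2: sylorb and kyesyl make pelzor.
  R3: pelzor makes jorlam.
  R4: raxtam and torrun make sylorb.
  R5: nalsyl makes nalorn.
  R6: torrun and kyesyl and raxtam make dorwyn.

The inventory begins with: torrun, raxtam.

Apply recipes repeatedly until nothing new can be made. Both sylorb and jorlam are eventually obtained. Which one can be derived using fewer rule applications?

sylorb

sylorb: Using R4, raxtam and torrun make sylorb. [1 rule application]
jorlam: raxtam and torrun → sylorb (R4). Using R1, sylorb and raxtam make kyesyl. sylorb and kyesyl → pelzor (R2). pelzor → jorlam (R3). [4 rule applications]
sylorb needs fewer.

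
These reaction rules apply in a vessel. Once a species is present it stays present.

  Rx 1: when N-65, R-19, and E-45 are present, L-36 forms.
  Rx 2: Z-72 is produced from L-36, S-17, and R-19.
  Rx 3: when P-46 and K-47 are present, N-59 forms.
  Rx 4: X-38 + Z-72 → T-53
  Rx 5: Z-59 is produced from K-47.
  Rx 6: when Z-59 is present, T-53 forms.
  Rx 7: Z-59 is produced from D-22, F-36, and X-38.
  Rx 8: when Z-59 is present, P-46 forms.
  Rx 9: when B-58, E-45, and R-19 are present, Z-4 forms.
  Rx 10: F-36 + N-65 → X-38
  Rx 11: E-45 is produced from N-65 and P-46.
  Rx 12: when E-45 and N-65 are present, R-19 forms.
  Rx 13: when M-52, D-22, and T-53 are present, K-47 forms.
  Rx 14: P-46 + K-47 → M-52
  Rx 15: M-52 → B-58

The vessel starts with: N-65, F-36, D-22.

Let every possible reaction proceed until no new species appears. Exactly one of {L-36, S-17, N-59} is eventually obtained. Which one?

F-36 and N-65 present → X-38 forms (Rx 10).
D-22, F-36, and X-38 present → Z-59 forms (Rx 7).
Z-59 present → P-46 forms (Rx 8).
N-65 and P-46 present → E-45 forms (Rx 11).
E-45 and N-65 present → R-19 forms (Rx 12).
N-65, R-19, and E-45 present → L-36 forms (Rx 1).
N-59 would need P-46 and K-47 (Rx 3), but K-47 never forms. No rule produces S-17, and it is not given.

L-36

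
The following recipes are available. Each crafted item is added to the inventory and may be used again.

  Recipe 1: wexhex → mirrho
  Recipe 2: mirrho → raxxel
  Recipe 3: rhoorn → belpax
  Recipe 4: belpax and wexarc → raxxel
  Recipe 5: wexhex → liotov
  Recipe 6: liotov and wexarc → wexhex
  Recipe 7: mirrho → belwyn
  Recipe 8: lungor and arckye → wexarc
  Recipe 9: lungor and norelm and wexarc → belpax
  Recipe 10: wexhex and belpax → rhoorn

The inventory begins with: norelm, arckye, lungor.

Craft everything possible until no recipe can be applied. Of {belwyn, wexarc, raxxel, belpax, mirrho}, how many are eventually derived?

Using Recipe 8, lungor and arckye make wexarc.
lungor and norelm and wexarc → belpax (Recipe 9).
Using Recipe 4, belpax and wexarc make raxxel.
belwyn would need mirrho (Recipe 7), but mirrho is never obtained.
wexarc: reached.
raxxel: reached.
belpax: reached.
mirrho would need wexhex (Recipe 1), but wexhex is never obtained.
Reached: wexarc, raxxel, and belpax — 3 of the 5.

3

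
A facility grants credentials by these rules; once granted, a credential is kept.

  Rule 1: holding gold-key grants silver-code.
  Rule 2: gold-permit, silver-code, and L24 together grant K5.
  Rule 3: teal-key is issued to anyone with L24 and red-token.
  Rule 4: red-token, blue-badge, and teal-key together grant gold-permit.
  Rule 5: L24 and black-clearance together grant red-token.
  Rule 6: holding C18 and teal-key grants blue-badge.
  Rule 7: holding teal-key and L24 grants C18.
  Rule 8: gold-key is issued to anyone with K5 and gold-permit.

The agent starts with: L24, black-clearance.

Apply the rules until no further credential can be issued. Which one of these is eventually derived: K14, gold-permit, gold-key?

Holding L24 and black-clearance grants red-token (Rule 5).
Holding L24 and red-token grants teal-key (Rule 3).
Holding teal-key and L24 grants C18 (Rule 7).
Holding C18 and teal-key grants blue-badge (Rule 6).
Holding red-token, blue-badge, and teal-key grants gold-permit (Rule 4).
gold-key would need K5 and gold-permit (Rule 8), but K5 is never granted. No rule produces K14, and it is not given.

gold-permit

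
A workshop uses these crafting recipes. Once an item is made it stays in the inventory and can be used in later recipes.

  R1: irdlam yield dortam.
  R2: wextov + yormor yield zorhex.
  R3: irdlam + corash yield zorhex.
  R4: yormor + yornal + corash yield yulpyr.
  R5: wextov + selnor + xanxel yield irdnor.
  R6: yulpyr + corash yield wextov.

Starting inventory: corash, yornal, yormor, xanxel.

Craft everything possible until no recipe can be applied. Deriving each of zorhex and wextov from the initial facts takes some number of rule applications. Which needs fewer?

wextov

wextov: yormor + yornal + corash → yulpyr (R4). yulpyr + corash → wextov (R6). [2 rule applications]
zorhex: yormor + yornal + corash → yulpyr (R4). yulpyr + corash → wextov (R6). Using R2, wextov and yormor make zorhex. [3 rule applications]
wextov needs fewer.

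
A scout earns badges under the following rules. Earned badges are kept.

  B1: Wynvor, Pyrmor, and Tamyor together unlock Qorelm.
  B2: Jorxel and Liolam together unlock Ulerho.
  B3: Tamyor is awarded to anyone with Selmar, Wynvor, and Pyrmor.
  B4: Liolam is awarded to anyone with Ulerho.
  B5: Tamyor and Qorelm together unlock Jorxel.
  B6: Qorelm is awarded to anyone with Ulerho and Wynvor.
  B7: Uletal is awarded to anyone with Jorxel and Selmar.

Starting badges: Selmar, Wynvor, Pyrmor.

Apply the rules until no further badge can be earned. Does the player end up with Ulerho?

No

Ulerho would need Jorxel and Liolam (B2), but Liolam is never earned.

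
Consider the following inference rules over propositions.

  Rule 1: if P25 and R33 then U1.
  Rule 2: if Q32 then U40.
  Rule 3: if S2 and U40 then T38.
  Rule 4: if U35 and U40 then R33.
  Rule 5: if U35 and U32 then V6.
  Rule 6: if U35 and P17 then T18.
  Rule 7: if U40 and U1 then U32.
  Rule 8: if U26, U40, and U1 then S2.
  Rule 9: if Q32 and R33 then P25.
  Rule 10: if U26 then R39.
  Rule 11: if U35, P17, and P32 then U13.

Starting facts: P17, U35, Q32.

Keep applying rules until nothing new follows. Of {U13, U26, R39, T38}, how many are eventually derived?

0

U13 would need U35, P17, and P32 (Rule 11), but P32 is never established.
No rule produces U26, and it is not given.
R39 would need U26 (Rule 10), but U26 is never established.
T38 would need S2 and U40 (Rule 3), but S2 is never established.
None of the 4 are reached.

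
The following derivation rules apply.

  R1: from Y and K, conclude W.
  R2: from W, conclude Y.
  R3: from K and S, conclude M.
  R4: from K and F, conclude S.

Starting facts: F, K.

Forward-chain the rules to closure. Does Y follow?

No

Y would need W (R2), but W is never established.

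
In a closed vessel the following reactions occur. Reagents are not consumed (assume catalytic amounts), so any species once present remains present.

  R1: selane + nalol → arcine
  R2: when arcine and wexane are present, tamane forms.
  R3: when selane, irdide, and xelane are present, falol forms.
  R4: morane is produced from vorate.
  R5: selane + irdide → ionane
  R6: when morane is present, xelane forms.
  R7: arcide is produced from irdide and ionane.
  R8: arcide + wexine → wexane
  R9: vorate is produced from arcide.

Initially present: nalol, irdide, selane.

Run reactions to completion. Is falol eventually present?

Yes

selane and irdide present → ionane forms (R5).
irdide and ionane present → arcide forms (R7).
arcide present → vorate forms (R9).
vorate present → morane forms (R4).
morane present → xelane forms (R6).
selane, irdide, and xelane present → falol forms (R3).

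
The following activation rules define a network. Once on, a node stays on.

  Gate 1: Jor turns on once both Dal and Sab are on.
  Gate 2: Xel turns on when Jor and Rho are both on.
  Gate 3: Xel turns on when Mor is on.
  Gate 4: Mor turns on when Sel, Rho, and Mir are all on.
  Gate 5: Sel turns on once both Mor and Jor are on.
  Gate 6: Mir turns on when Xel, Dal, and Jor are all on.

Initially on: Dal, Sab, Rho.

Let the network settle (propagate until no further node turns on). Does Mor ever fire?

Mor would need Sel, Rho, and Mir (Gate 4), but Sel never turns on.

No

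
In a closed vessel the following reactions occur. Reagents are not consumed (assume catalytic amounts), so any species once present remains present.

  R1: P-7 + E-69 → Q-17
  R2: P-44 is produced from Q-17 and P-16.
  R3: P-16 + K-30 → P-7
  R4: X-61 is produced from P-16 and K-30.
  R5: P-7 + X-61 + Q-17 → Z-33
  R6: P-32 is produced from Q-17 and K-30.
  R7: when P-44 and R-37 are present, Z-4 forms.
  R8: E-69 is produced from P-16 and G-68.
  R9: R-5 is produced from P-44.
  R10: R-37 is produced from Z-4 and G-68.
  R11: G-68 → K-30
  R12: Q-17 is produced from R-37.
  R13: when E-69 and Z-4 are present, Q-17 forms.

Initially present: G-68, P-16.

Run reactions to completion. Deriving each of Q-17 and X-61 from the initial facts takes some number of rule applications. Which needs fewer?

X-61

X-61: G-68 present → K-30 forms (R11). P-16 and K-30 present → X-61 forms (R4). [2 rule applications]
Q-17: P-16 and G-68 present → E-69 forms (R8). G-68 present → K-30 forms (R11). P-16 and K-30 present → P-7 forms (R3). P-7 and E-69 present → Q-17 forms (R1). [4 rule applications]
X-61 needs fewer.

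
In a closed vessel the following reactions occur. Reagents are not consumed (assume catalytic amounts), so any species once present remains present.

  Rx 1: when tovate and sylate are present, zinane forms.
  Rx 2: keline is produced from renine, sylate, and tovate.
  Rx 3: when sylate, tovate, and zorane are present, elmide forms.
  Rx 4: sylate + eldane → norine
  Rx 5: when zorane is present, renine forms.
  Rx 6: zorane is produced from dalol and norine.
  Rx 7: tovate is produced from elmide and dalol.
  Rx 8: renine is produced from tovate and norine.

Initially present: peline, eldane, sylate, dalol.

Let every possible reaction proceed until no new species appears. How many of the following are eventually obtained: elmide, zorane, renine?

sylate and eldane present → norine forms (Rx 4).
dalol and norine present → zorane forms (Rx 6).
zorane present → renine forms (Rx 5).
elmide would need sylate, tovate, and zorane (Rx 3), but tovate never forms.
zorane: reached.
renine: reached.
Reached: zorane and renine — 2 of the 3.

2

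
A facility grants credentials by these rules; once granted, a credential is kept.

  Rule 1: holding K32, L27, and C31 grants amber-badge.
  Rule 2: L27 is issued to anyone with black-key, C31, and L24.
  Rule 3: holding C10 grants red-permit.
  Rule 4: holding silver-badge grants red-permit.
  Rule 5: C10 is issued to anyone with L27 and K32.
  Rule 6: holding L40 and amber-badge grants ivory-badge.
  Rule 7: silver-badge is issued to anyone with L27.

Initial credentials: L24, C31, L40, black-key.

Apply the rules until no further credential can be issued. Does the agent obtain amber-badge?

No

amber-badge would need K32, L27, and C31 (Rule 1), but K32 is never granted.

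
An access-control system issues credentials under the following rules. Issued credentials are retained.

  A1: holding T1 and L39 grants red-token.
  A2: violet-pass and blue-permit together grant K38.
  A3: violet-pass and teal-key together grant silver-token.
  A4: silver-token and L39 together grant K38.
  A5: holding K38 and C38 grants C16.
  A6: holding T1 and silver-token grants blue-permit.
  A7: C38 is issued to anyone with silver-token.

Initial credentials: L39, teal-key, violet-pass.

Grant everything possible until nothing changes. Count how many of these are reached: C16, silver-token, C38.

Holding violet-pass and teal-key grants silver-token (A3).
Holding silver-token and L39 grants K38 (A4).
Holding silver-token grants C38 (A7).
Holding K38 and C38 grants C16 (A5).
C16: reached.
silver-token: reached.
C38: reached.
All 3 are reached.

3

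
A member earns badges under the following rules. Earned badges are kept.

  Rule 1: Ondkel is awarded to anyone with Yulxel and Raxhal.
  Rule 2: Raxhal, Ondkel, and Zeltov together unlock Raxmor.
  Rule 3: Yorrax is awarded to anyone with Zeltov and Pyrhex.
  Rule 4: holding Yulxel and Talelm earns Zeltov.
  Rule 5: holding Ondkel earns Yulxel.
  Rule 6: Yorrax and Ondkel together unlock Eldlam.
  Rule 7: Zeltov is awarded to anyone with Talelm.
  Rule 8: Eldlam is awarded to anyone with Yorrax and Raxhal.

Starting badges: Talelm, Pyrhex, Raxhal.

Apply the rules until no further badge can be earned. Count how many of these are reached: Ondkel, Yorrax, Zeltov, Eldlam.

With Talelm, Zeltov is earned (Rule 7).
With Zeltov and Pyrhex, Yorrax is earned (Rule 3).
With Yorrax and Raxhal, Eldlam is earned (Rule 8).
Ondkel would need Yulxel and Raxhal (Rule 1), but Yulxel is never earned.
Yorrax: reached.
Zeltov: reached.
Eldlam: reached.
Reached: Yorrax, Zeltov, and Eldlam — 3 of the 4.

3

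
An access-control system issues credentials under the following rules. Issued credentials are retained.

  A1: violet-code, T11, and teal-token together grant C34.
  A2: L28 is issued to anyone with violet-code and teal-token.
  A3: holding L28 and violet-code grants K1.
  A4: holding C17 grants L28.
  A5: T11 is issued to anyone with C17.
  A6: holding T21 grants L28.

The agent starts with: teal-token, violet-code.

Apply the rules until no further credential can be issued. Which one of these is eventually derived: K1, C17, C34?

Holding violet-code and teal-token grants L28 (A2).
Holding L28 and violet-code grants K1 (A3).
C34 would need violet-code, T11, and teal-token (A1), but T11 is never granted. No rule produces C17, and it is not given.

K1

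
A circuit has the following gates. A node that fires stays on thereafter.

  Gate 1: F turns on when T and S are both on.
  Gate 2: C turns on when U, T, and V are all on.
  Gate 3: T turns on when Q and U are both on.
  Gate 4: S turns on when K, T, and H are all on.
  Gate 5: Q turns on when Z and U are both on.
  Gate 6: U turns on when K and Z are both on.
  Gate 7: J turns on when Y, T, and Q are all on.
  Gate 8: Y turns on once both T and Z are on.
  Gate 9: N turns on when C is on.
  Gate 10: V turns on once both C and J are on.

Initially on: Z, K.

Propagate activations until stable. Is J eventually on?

Gate 6: K and Z on → U on.
Z and U are on, so Q turns on (Gate 5).
Q and U are on, so T turns on (Gate 3).
Gate 8: T and Z on → Y on.
Gate 7: Y, T, and Q on → J on.

Yes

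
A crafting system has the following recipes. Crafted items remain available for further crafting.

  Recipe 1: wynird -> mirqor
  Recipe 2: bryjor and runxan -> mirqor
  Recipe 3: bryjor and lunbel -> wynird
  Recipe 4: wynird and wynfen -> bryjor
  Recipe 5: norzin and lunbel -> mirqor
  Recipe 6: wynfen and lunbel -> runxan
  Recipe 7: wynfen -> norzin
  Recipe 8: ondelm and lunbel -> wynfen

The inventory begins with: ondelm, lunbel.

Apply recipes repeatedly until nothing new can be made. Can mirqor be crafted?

ondelm and lunbel -> wynfen (Recipe 8).
Using Recipe 7, wynfen makes norzin.
norzin and lunbel -> mirqor (Recipe 5).

Yes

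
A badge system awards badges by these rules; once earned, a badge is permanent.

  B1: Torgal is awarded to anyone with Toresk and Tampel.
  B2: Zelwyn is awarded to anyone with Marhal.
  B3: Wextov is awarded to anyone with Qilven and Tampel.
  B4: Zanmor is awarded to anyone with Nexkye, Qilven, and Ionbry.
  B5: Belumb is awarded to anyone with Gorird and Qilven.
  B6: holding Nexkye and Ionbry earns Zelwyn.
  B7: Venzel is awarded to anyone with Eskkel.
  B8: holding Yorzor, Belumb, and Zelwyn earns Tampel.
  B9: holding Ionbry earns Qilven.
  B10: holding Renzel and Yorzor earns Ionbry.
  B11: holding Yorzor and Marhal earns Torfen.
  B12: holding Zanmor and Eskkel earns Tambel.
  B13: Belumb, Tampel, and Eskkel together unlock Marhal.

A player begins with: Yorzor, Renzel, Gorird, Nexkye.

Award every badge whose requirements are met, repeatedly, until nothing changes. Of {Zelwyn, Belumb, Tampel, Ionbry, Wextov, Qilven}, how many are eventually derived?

With Renzel and Yorzor, Ionbry is earned (B10).
With Ionbry, Qilven is earned (B9).
With Nexkye and Ionbry, Zelwyn is earned (B6).
With Gorird and Qilven, Belumb is earned (B5).
With Yorzor, Belumb, and Zelwyn, Tampel is earned (B8).
With Qilven and Tampel, Wextov is earned (B3).
Zelwyn: reached.
Belumb: reached.
Tampel: reached.
Ionbry: reached.
Wextov: reached.
Qilven: reached.
All 6 are reached.

6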